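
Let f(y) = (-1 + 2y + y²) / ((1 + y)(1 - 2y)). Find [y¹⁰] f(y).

170

The denominator gives the recurrence a_n = a_(n−1) + 2a_(n−2) for n ≥ 3; the numerator fixes a_0 = -1, a_1 = 1, a_2 = 0.
Iterating: -1, 1, 0, 2, 2, 6, 10, 22, 42, 86, 170, so a_10 = 170.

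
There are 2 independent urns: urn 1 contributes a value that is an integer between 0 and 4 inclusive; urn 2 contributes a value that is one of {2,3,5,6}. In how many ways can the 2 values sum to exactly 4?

2

The generating function for the choices is (1 + q + q² + q³ + q⁴)·(q² + q³ + q⁵ + q⁶); the count is [q⁴].
(1 + q + q² + q³ + q⁴) has coefficients 1,1,1,1,1 for degrees 0…4.
(q² + q³ + q⁵ + q⁶) has coefficients 0,0,1,1,0 for degrees 0…4.
[q⁴] = 1·0 + 1·1 + 1·1 + 1·0 + 1·0 = 2.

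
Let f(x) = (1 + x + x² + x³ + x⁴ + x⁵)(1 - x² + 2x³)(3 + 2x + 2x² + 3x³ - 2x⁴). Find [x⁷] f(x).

11

(1 + x + x² + x³ + x⁴ + x⁵) has coefficients 1,1,1,1,1,1 for degrees 0…5.
(1 - x² + 2x³) has coefficients 1,0,-1,2,0,0,0,0 for degrees 0…7.
Finally multiplying by (3 + 2x + 2x² + 3x³ - 2x⁴), the product of all factors after the first has coefficients 3,2,-1,7,0,1,8,-4 for degrees 0…7.
[x⁷] = 1·(-4) + 1·8 + 1·1 + 1·0 + 1·7 + 1·(-1) = 11.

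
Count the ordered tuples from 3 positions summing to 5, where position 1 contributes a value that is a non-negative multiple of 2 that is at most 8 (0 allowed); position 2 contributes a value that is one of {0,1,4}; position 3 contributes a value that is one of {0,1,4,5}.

5

The generating function for the choices is (1 + t² + t⁴ + t⁶ + t⁸)·(1 + t + t⁴)·(1 + t + t⁴ + t⁵); the count is [t⁵].
(1 + t² + t⁴ + t⁶ + t⁸) has coefficients 1,0,1,0,1,0 for degrees 0…5.
(1 + t + t⁴) has coefficients 1,1,0,0,1,0 for degrees 0…5.
Finally multiplying by (1 + t + t⁴ + t⁵), the product of all factors after the first has coefficients 1,2,1,0,2,3 for degrees 0…5.
[t⁵] = 1·3 + 1·0 + 1·2 = 5.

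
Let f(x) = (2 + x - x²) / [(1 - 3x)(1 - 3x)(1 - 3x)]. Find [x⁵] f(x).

The denominator gives the recurrence a_n = 9a_(n−1) − 27a_(n−2) + 27a_(n−3) for n ≥ 3; the numerator fixes a_0 = 2, a_1 = 19, a_2 = 116.
Iterating: 2, 19, 116, 585, 2646, 11151, so a_5 = 11151.

11151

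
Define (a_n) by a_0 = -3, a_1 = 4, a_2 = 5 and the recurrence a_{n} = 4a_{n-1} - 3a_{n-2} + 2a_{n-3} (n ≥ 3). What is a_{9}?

1164

The ordinary generating function has denominator 1 - 4z + 3z^2 - 2z^3.
Iterating the recurrence: a_0,…,a_{9} = -3, 4, 5, 2, 1, 8, 33, 110, 357, 1164.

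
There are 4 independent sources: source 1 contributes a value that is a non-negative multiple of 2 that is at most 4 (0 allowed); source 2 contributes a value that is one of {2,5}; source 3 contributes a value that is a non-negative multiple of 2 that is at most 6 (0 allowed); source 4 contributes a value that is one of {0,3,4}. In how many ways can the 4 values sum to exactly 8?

The generating function for the choices is (1 + x² + x⁴)·(x² + x⁵)·(1 + x² + x⁴ + x⁶)·(1 + x³ + x⁴); the count is [x⁸].
(1 + x² + x⁴) has coefficients 1,0,1,0,1 for degrees 0…4.
(x² + x⁵) has coefficients 0,0,1,0,0,1,0,0,0 for degrees 0…8.
Multiplying by (1 + x² + x⁴ + x⁶) gives running coefficients 0,0,1,0,1,1,1,1,1 for degrees 0…8.
Finally multiplying by (1 + x³ + x⁴), the product of all factors after the first has coefficients 0,0,1,0,1,2,2,2,3 for degrees 0…8.
[x⁸] = 1·3 + 1·2 + 1·1 = 6.

6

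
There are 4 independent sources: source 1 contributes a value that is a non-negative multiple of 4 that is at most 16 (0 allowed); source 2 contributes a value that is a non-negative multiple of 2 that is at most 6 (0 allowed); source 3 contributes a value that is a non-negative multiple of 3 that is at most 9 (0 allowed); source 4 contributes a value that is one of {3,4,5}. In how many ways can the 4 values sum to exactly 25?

10

The generating function for the choices is (1 + y⁴ + y⁸ + y¹² + y¹⁶)·(1 + y² + y⁴ + y⁶)·(1 + y³ + y⁶ + y⁹)·(y³ + y⁴ + y⁵); the count is [y²⁵].
(1 + y⁴ + y⁸ + y¹² + y¹⁶) has coefficients 1,0,0,0,1,0,0,0,1,0,0,0,1,0,0,0,1 for degrees 0…16.
(1 + y² + y⁴ + y⁶) has coefficients 1,0,1,0,1,0,1,0,0,0,0,0,0,0,0,0,0,0,0,0,0,0,0,0,0,0 for degrees 0…25.
Multiplying by (1 + y³ + y⁶ + y⁹) gives running coefficients 1,0,1,1,1,1,2,1,1,2,1,1,1,1,0,1,0,0,0,0,0,0,0,0,0,0 for degrees 0…25.
Finally multiplying by (y³ + y⁴ + y⁵), the product of all factors after the first has coefficients 0,0,0,1,1,2,2,3,3,4,4,4,4,4,4,3,3,2,2,1,1,0,0,0,0,0 for degrees 0…25.
[y²⁵] = 1·0 + 1·0 + 1·2 + 1·4 + 1·4 = 10.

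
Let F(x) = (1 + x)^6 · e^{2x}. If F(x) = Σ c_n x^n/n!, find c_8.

1081600

The EGF product rule gives c_8 = Σ_{k_1+k_2=8} C(8; k_1,k_2) · ∏ g_i(k_i), where (1+x)^6 gives the falling factorial (6)_k; e^{2x} gives (2)^k.
g_1(k) for k = 0…8: 1, 6, 30, 120, 360, 720, 720, 0, 0.
g_2(k) for k = 0…8: 1, 2, 4, 8, 16, 32, 64, 128, 256.
c_8 = Σ_k C(8,k)·g_1(k)·g_2(8−k) = 1·1·256 + 8·6·128 + 28·30·64 + 56·120·32 + 70·360·16 + 56·720·8 + 28·720·4 = 256 + 6144 + 53760 + 215040 + 403200 + 322560 + 80640 = 1081600.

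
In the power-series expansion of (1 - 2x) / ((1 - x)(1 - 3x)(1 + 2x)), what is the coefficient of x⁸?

The denominator gives the recurrence a_n = 2a_(n−1) + 5a_(n−2) − 6a_(n−3) for n ≥ 3; the numerator fixes a_0 = 1, a_1 = 0, a_2 = 5.
Iterating: 1, 0, 5, 4, 33, 56, 253, 588, 2105, so a_8 = 2105.

2105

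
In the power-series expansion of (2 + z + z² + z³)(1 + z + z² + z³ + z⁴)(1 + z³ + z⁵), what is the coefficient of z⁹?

(2 + z + z² + z³) has coefficients 2,1,1,1 for degrees 0…3.
(1 + z + z² + z³ + z⁴) has coefficients 1,1,1,1,1,0,0,0,0,0 for degrees 0…9.
Finally multiplying by (1 + z³ + z⁵), the product of all factors after the first has coefficients 1,1,1,2,2,2,2,2,1,1 for degrees 0…9.
[z⁹] = 2·1 + 1·1 + 1·2 + 1·2 = 7.

7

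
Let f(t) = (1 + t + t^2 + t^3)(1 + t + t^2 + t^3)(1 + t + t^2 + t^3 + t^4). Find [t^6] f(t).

(1 + t + t^2 + t^3) has coefficients 1,1,1,1 for degrees 0…3.
(1 + t + t^2 + t^3) has coefficients 1,1,1,1,0,0,0 for degrees 0…6.
Finally multiplying by (1 + t + t^2 + t^3 + t^4), the product of all factors after the first has coefficients 1,2,3,4,4,3,2 for degrees 0…6.
[t^6] = 1·2 + 1·3 + 1·4 + 1·4 = 13.

13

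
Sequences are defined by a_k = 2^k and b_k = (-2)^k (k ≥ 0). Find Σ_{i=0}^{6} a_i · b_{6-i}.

64

The convolution is the x^6 coefficient of A(x)B(x).
Σ = 1·64 + 2·(-32) + 4·16 + 8·(-8) + 16·4 + 32·(-2) + 64·1 = 64.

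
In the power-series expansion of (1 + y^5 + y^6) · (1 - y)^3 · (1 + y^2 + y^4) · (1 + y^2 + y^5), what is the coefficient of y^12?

2

(1 + y^5 + y^6) has coefficients 1,0,0,0,0,1,1 for degrees 0…6.
(1 - y)^3 has coefficients 1,-3,3,-1,0,0,0,0,0,0,0,0,0 for degrees 0…12.
Multiplying by (1 + y^2 + y^4) gives running coefficients 1,-3,4,-4,4,-4,3,-1,0,0,0,0,0 for degrees 0…12.
Finally multiplying by (1 + y^2 + y^5), the product of all factors after the first has coefficients 1,-3,5,-7,8,-7,4,-1,-1,3,-4,3,-1 for degrees 0…12.
[y^12] = 1·(-1) + 1·(-1) + 1·4 = 2.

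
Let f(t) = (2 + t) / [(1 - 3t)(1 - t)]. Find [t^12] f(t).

1860042

Partial fractions give a closed form: a_n = (7/2)·3^n + (-3/2)·1^n.
At n = 12: a_12 = 1860042.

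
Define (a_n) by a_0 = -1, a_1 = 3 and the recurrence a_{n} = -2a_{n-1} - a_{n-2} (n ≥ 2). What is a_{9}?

19

The ordinary generating function has denominator 1 + 2t + t^2.
Iterating the recurrence: a_0,…,a_{9} = -1, 3, -5, 7, -9, 11, -13, 15, -17, 19.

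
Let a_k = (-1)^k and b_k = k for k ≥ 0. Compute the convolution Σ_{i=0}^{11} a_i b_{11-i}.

The convolution is the x^11 coefficient of A(x)B(x).
Σ = 1·11 − 1·10 + 1·9 − 1·8 + 1·7 − 1·6 + 1·5 − 1·4 + 1·3 − 1·2 + 1·1 − 1·0 = 6.

6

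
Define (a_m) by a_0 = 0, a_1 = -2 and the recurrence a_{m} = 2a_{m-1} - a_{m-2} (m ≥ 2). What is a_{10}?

The ordinary generating function has denominator 1 - 2t + t^2.
Iterating the recurrence: a_0,…,a_{10} = 0, -2, -4, -6, -8, -10, -12, -14, -16, -18, -20.

-20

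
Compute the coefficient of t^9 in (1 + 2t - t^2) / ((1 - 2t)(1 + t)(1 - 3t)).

67696

The denominator gives the recurrence a_n = 4a_(n−1) − a_(n−2) − 6a_(n−3) for n ≥ 3; the numerator fixes a_0 = 1, a_1 = 6, a_2 = 22.
Iterating: 1, 6, 22, 76, 246, 776, 2402, 7356, 22366, 67696, so a_9 = 67696.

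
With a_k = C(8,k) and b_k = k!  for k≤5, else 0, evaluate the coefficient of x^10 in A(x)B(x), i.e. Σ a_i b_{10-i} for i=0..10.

The convolution is the x^10 coefficient of A(x)B(x).
Σ = 1·0 + 8·0 + 28·0 + 56·0 + 70·0 + 56·120 + 28·24 + 8·6 + 1·2 + 0·1 + 0·1 = 7442.

7442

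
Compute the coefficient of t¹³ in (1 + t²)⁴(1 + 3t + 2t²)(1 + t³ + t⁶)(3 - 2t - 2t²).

(1 + t²)⁴ has coefficients 1,0,4,0,6,0,4,0,1 for degrees 0…8.
(1 + 3t + 2t²) has coefficients 1,3,2,0,0,0,0,0,0,0,0,0,0,0 for degrees 0…13.
Multiplying by (1 + t³ + t⁶) gives running coefficients 1,3,2,1,3,2,1,3,2,0,0,0,0,0 for degrees 0…13.
Finally multiplying by (3 - 2t - 2t²), the product of all factors after the first has coefficients 3,7,-2,-7,3,-2,-7,3,-2,-10,-4,0,0,0 for degrees 0…13.
[t¹³] = 1·0 + 4·0 + 6·(-10) + 4·3 + 1·(-2) = -50.

-50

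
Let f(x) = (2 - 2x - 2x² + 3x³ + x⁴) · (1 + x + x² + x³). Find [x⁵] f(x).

2

(2 - 2x - 2x² + 3x³ + x⁴) has coefficients 2,-2,-2,3,1 for degrees 0…4.
(1 + x + x² + x³) has coefficients 1,1,1,1,0,0 for degrees 0…5.
[x⁵] = 2·0 − 2·0 − 2·1 + 3·1 + 1·1 = 2.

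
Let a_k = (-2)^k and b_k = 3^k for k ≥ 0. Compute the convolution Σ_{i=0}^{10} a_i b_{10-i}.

The convolution is the x^10 coefficient of A(x)B(x).
Σ = 1·59049 − 2·19683 + 4·6561 − 8·2187 + 16·729 − 32·243 + 64·81 − 128·27 + 256·9 − 512·3 + 1024·1 = 35839.

35839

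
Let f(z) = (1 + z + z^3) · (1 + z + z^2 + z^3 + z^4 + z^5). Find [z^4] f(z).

(1 + z + z^3) has coefficients 1,1,0,1 for degrees 0…3.
(1 + z + z^2 + z^3 + z^4 + z^5) has coefficients 1,1,1,1,1 for degrees 0…4.
[z^4] = 1·1 + 1·1 + 1·1 = 3.

3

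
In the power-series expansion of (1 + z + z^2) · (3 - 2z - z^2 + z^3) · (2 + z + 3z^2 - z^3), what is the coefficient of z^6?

(1 + z + z^2) has coefficients 1,1,1 for degrees 0…2.
(3 - 2z - z^2 + z^3) has coefficients 3,-2,-1,1,0,0,0 for degrees 0…6.
Finally multiplying by (2 + z + 3z^2 - z^3), the product of all factors after the first has coefficients 6,-1,5,-8,0,4,-1 for degrees 0…6.
[z^6] = 1·(-1) + 1·4 + 1·0 = 3.

3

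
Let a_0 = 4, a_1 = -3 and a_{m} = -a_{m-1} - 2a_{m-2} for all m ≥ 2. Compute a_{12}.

-49

The ordinary generating function has denominator 1 + y + 2y^2.
Iterating the recurrence: a_0,…,a_{12} = 4, -3, -5, 11, -1, -21, 23, 19, -65, 27, 103, -157, -49.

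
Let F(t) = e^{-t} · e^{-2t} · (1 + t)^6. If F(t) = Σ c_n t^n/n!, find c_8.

The EGF product rule gives c_8 = Σ_{k_1+k_2+k_3=8} C(8; k_1,k_2,k_3) · ∏ g_i(k_i), where e^{-t} gives (-1)^k; e^{-2t} gives (-2)^k; (1+t)^6 gives the falling factorial (6)_k.
g_1(k) for k = 0…8: 1, -1, 1, -1, 1, -1, 1, -1, 1.
g_2(k) for k = 0…8: 1, -2, 4, -8, 16, -32, 64, -128, 256.
g_3(k) for k = 0…8: 1, 6, 30, 120, 360, 720, 720, 0, 0.
First combine the last two factors: h(k) = Σ_j C(k,j)·g_2(j)·g_3(k−j) for k = 0…8: 1, 4, 10, 4, -56, -32, 592, -800, -5888.
c_8 = Σ_k C(8,k)·g_1(k)·h(8−k) = 1·1·(-5888) + 8·(-1)·(-800) + 28·1·592 + 56·(-1)·(-32) + 70·1·(-56) + 56·(-1)·4 + 28·1·10 + 8·(-1)·4 + 1·1·1 = −5888 + 6400 + 16576 + 1792 − 3920 − 224 + 280 − 32 + 1 = 14985.

14985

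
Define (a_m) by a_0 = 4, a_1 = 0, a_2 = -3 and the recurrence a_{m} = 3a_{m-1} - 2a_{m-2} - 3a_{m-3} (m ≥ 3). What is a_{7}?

-138

The ordinary generating function has denominator 1 - 3x + 2x^2 + 3x^3.
Iterating the recurrence: a_0,…,a_{7} = 4, 0, -3, -21, -57, -120, -183, -138.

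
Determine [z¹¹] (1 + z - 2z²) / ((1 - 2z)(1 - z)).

4096

The denominator gives the recurrence a_n = 3a_(n−1) − 2a_(n−2) for n ≥ 3; the numerator fixes a_0 = 1, a_1 = 4, a_2 = 8.
Iterating: 1, 4, 8, 16, 32, 64, 128, 256, 512, 1024, 2048, 4096, so a_11 = 4096.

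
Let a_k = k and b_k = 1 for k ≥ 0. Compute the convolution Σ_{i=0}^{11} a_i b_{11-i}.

66

The convolution is the t^11 coefficient of A(t)B(t).
Σ = 0·1 + 1·1 + 2·1 + 3·1 + 4·1 + 5·1 + 6·1 + 7·1 + 8·1 + 9·1 + 10·1 + 11·1 = 66.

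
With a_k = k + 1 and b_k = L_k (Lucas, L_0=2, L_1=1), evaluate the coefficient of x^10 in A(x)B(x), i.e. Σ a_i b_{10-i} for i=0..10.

Write out a_i and b_{10-i} for i = 0,…,10 and sum the products.
Σ = 1·123 + 2·76 + 3·47 + 4·29 + 5·18 + 6·11 + 7·7 + 8·4 + 9·3 + 10·1 + 11·2 = 828.

828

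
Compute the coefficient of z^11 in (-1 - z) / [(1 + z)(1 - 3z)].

The denominator gives the recurrence a_n = 2a_(n−1) + 3a_(n−2) for n ≥ 2; the numerator fixes a_0 = -1, a_1 = -3.
Iterating: -1, -3, -9, -27, -81, -243, -729, -2187, -6561, -19683, -59049, -177147, so a_11 = -177147.

-177147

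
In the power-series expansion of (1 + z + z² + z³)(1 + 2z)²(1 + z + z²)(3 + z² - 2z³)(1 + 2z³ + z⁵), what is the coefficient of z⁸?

155

(1 + z + z² + z³) has coefficients 1,1,1,1 for degrees 0…3.
(1 + 2z)² has coefficients 1,4,4,0,0,0,0,0,0 for degrees 0…8.
Multiplying by (1 + z + z²) gives running coefficients 1,5,9,8,4,0,0,0,0 for degrees 0…8.
Multiplying by (3 + z² - 2z³) gives running coefficients 3,15,28,27,11,-10,-12,-8,0 for degrees 0…8.
Finally multiplying by (1 + 2z³ + z⁵), the product of all factors after the first has coefficients 3,15,28,33,41,49,57,42,7 for degrees 0…8.
[z⁸] = 1·7 + 1·42 + 1·57 + 1·49 = 155.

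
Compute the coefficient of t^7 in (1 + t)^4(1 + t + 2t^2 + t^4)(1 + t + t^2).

25

(1 + t)^4 has coefficients 1,4,6,4,1 for degrees 0…4.
(1 + t + 2t^2 + t^4) has coefficients 1,1,2,0,1,0,0,0 for degrees 0…7.
Finally multiplying by (1 + t + t^2), the product of all factors after the first has coefficients 1,2,4,3,3,1,1,0 for degrees 0…7.
[t^7] = 1·0 + 4·1 + 6·1 + 4·3 + 1·3 = 25.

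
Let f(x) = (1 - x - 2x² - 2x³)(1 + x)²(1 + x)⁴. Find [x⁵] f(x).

-79

(1 - x - 2x² - 2x³) has coefficients 1,-1,-2,-2 for degrees 0…3.
(1 + x)² has coefficients 1,2,1,0,0,0 for degrees 0…5.
Finally multiplying by (1 + x)⁴, the product of all factors after the first has coefficients 1,6,15,20,15,6 for degrees 0…5.
[x⁵] = 1·6 − 1·15 − 2·20 − 2·15 = -79.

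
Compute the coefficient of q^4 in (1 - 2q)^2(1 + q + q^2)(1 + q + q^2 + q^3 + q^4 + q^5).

(1 - 2q)^2 has coefficients 1,-4,4 for degrees 0…2.
(1 + q + q^2) has coefficients 1,1,1,0,0 for degrees 0…4.
Finally multiplying by (1 + q + q^2 + q^3 + q^4 + q^5), the product of all factors after the first has coefficients 1,2,3,3,3 for degrees 0…4.
[q^4] = 1·3 − 4·3 + 4·3 = 3.

3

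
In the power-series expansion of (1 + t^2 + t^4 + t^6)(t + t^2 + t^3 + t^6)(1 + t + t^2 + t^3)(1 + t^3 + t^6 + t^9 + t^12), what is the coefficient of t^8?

(1 + t^2 + t^4 + t^6) has coefficients 1,0,1,0,1,0,1 for degrees 0…6.
(t + t^2 + t^3 + t^6) has coefficients 0,1,1,1,0,0,1,0,0 for degrees 0…8.
Multiplying by (1 + t + t^2 + t^3) gives running coefficients 0,1,2,3,3,2,2,1,1 for degrees 0…8.
Finally multiplying by (1 + t^3 + t^6 + t^9 + t^12), the product of all factors after the first has coefficients 0,1,2,3,4,4,5,5,5 for degrees 0…8.
[t^8] = 1·5 + 1·5 + 1·4 + 1·2 = 16.

16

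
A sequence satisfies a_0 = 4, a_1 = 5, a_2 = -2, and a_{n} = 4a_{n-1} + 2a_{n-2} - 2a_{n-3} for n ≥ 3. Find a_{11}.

The ordinary generating function has denominator 1 - 4y - 2y^2 + 2y^3.
Iterating the recurrence: a_0,…,a_{11} = 4, 5, -2, -6, -38, -160, -704, -3060, -13328, -58024, -252632, -1099920.

-1099920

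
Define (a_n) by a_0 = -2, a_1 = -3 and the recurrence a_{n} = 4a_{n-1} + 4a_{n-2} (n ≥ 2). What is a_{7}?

-50368

The ordinary generating function has denominator 1 - 4x - 4x^2.
Iterating the recurrence: a_0,…,a_{7} = -2, -3, -20, -92, -448, -2160, -10432, -50368.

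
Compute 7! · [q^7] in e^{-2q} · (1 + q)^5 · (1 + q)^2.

3344

The EGF product rule gives c_7 = Σ_{k_1+k_2+k_3=7} C(7; k_1,k_2,k_3) · ∏ g_i(k_i), where e^{-2q} gives (-2)^k; (1+q)^5 gives the falling factorial (5)_k; (1+q)^2 gives the falling factorial (2)_k.
g_1(k) for k = 0…7: 1, -2, 4, -8, 16, -32, 64, -128.
g_2(k) for k = 0…7: 1, 5, 20, 60, 120, 120, 0, 0.
g_3(k) for k = 0…7: 1, 2, 2, 0, 0, 0, 0, 0.
First combine the last two factors: h(k) = Σ_j C(k,j)·g_2(j)·g_3(k−j) for k = 0…7: 1, 7, 42, 210, 840, 2520, 5040, 5040.
c_7 = Σ_k C(7,k)·g_1(k)·h(7−k) = 1·1·5040 + 7·(-2)·5040 + 21·4·2520 + 35·(-8)·840 + 35·16·210 + 21·(-32)·42 + 7·64·7 + 1·(-128)·1 = 5040 − 70560 + 211680 − 235200 + 117600 − 28224 + 3136 − 128 = 3344.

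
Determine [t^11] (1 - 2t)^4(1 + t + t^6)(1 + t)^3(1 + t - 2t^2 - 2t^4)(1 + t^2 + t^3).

-8

(1 - 2t)^4 has coefficients 1,-8,24,-32,16 for degrees 0…4.
(1 + t + t^6) has coefficients 1,1,0,0,0,0,1,0,0,0,0,0 for degrees 0…11.
Multiplying by (1 + t)^3 gives running coefficients 1,4,6,4,1,0,1,3,3,1,0,0 for degrees 0…11.
Multiplying by (1 + t - 2t^2 - 2t^4) gives running coefficients 1,5,8,2,-9,-15,-13,-4,2,-2,-7,-8 for degrees 0…11.
Finally multiplying by (1 + t^2 + t^3), the product of all factors after the first has coefficients 1,5,9,8,4,-5,-20,-28,-26,-19,-9,-8 for degrees 0…11.
[t^11] = 1·(-8) − 8·(-9) + 24·(-19) − 32·(-26) + 16·(-28) = -8.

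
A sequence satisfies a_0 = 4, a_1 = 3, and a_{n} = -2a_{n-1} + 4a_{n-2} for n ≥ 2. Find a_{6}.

512

The ordinary generating function has denominator 1 + 2y - 4y^2.
Iterating the recurrence: a_0,…,a_{6} = 4, 3, 10, -8, 56, -144, 512.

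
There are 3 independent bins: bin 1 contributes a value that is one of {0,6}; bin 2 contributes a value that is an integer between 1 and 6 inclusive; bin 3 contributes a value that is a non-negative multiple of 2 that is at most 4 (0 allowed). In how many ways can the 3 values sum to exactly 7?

3

The generating function for the choices is (1 + y^6)·(y + y^2 + y^3 + y^4 + y^5 + y^6)·(1 + y^2 + y^4); the count is [y^7].
(1 + y^6) has coefficients 1,0,0,0,0,0,1 for degrees 0…6.
(y + y^2 + y^3 + y^4 + y^5 + y^6) has coefficients 0,1,1,1,1,1,1,0 for degrees 0…7.
Finally multiplying by (1 + y^2 + y^4), the product of all factors after the first has coefficients 0,1,1,2,2,3,3,2 for degrees 0…7.
[y^7] = 1·2 + 1·1 = 3.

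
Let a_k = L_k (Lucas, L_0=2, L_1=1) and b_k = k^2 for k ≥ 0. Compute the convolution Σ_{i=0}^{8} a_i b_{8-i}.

The convolution is the x^8 coefficient of A(x)B(x).
Σ = 2·64 + 1·49 + 3·36 + 4·25 + 7·16 + 11·9 + 18·4 + 29·1 + 47·0 = 697.

697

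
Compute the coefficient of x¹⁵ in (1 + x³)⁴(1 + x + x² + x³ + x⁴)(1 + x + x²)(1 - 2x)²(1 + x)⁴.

(1 + x³)⁴ has coefficients 1,0,0,4,0,0,6,0,0,4,0,0,1 for degrees 0…12.
(1 + x + x² + x³ + x⁴) has coefficients 1,1,1,1,1,0,0,0,0,0,0,0,0,0,0,0 for degrees 0…15.
Multiplying by (1 + x + x²) gives running coefficients 1,2,3,3,3,2,1,0,0,0,0,0,0,0,0,0 for degrees 0…15.
Multiplying by (1 - 2x)² gives running coefficients 1,-2,-1,-1,3,2,5,4,4,0,0,0,0,0,0,0 for degrees 0…15.
Finally multiplying by (1 + x)⁴, the product of all factors after the first has coefficients 1,2,-3,-13,-14,2,26,47,61,62,45,20,4,0,0,0 for degrees 0…15.
[x¹⁵] = 1·0 + 4·4 + 6·62 + 4·26 + 1·(-13) = 479.

479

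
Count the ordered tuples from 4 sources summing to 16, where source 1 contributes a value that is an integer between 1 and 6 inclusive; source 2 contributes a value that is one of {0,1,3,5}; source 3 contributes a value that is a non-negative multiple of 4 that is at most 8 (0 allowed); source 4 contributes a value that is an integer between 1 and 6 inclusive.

The generating function for the choices is (x + x^2 + x^3 + x^4 + x^5 + x^6)·(1 + x + x^3 + x^5)·(1 + x^4 + x^8)·(x + x^2 + x^3 + x^4 + x^5 + x^6); the count is [x^16].
(x + x^2 + x^3 + x^4 + x^5 + x^6) has coefficients 0,1,1,1,1,1,1 for degrees 0…6.
(1 + x + x^3 + x^5) has coefficients 1,1,0,1,0,1,0,0,0,0,0,0,0,0,0,0,0 for degrees 0…16.
Multiplying by (1 + x^4 + x^8) gives running coefficients 1,1,0,1,1,2,0,1,1,2,0,1,0,1,0,0,0 for degrees 0…16.
Finally multiplying by (x + x^2 + x^3 + x^4 + x^5 + x^6), the product of all factors after the first has coefficients 0,1,2,2,3,4,6,5,5,6,7,6,5,5,5,4,2 for degrees 0…16.
[x^16] = 1·4 + 1·5 + 1·5 + 1·5 + 1·6 + 1·7 = 32.

32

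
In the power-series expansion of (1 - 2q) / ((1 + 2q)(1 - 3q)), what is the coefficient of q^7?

335

Partial fractions give a closed form: a_n = (4/5)·(-2)^n + (1/5)·3^n.
At n = 7: a_7 = 335.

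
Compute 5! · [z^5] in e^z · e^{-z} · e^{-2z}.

The EGF product rule gives c_5 = Σ_{k_1+k_2+k_3=5} C(5; k_1,k_2,k_3) · ∏ g_i(k_i), where e^z gives (1)^k; e^{-z} gives (-1)^k; e^{-2z} gives (-2)^k.
g_1(k) for k = 0…5: 1, 1, 1, 1, 1, 1.
g_2(k) for k = 0…5: 1, -1, 1, -1, 1, -1.
g_3(k) for k = 0…5: 1, -2, 4, -8, 16, -32.
First combine the last two factors: h(k) = Σ_j C(k,j)·g_2(j)·g_3(k−j) for k = 0…5: 1, -3, 9, -27, 81, -243.
c_5 = Σ_k C(5,k)·g_1(k)·h(5−k) = 1·1·(-243) + 5·1·81 + 10·1·(-27) + 10·1·9 + 5·1·(-3) + 1·1·1 = −243 + 405 − 270 + 90 − 15 + 1 = -32.

-32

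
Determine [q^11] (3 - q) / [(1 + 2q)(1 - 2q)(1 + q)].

-5460

Partial fractions give a closed form: a_n = (7/2)·(-2)^n + (5/6)·2^n + (-4/3)·(-1)^n.
At n = 11: a_11 = -5460.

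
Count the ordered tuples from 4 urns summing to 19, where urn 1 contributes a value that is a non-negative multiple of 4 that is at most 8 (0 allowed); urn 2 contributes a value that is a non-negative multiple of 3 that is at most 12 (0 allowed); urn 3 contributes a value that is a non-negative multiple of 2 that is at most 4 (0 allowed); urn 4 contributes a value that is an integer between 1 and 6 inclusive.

15

The generating function for the choices is (1 + y^4 + y^8)·(1 + y^3 + y^6 + y^9 + y^12)·(1 + y^2 + y^4)·(y + y^2 + y^3 + y^4 + y^5 + y^6); the count is [y^19].
(1 + y^4 + y^8) has coefficients 1,0,0,0,1,0,0,0,1 for degrees 0…8.
(1 + y^3 + y^6 + y^9 + y^12) has coefficients 1,0,0,1,0,0,1,0,0,1,0,0,1,0,0,0,0,0,0,0 for degrees 0…19.
Multiplying by (1 + y^2 + y^4) gives running coefficients 1,0,1,1,1,1,1,1,1,1,1,1,1,1,1,0,1,0,0,0 for degrees 0…19.
Finally multiplying by (y + y^2 + y^3 + y^4 + y^5 + y^6), the product of all factors after the first has coefficients 0,1,1,2,3,4,5,5,6,6,6,6,6,6,6,6,5,5,4,3 for degrees 0…19.
[y^19] = 1·3 + 1·6 + 1·6 = 15.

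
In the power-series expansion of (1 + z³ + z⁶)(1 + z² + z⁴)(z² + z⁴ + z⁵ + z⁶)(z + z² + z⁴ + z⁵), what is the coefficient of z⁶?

(1 + z³ + z⁶) has coefficients 1,0,0,1,0,0,1 for degrees 0…6.
(1 + z² + z⁴) has coefficients 1,0,1,0,1,0,0 for degrees 0…6.
Multiplying by (z² + z⁴ + z⁵ + z⁶) gives running coefficients 0,0,1,0,2,1,3 for degrees 0…6.
Finally multiplying by (z + z² + z⁴ + z⁵), the product of all factors after the first has coefficients 0,0,0,1,1,2,4 for degrees 0…6.
[z⁶] = 1·4 + 1·1 + 1·0 = 5.

5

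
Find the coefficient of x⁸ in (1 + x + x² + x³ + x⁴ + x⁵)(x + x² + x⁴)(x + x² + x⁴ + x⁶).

10

(1 + x + x² + x³ + x⁴ + x⁵) has coefficients 1,1,1,1,1,1 for degrees 0…5.
(x + x² + x⁴) has coefficients 0,1,1,0,1,0,0,0,0 for degrees 0…8.
Finally multiplying by (x + x² + x⁴ + x⁶), the product of all factors after the first has coefficients 0,0,1,2,1,2,2,1,2 for degrees 0…8.
[x⁸] = 1·2 + 1·1 + 1·2 + 1·2 + 1·1 + 1·2 = 10.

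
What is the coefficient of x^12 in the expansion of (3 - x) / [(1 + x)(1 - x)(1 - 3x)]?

Partial fractions give a closed form: a_n = (1/2)·(-1)^n + (-1/2)·1^n + (3)·3^n.
At n = 12: a_12 = 1594323.

1594323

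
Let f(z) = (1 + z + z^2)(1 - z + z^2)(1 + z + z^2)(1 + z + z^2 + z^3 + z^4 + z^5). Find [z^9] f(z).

4

(1 + z + z^2) has coefficients 1,1,1 for degrees 0…2.
(1 - z + z^2) has coefficients 1,-1,1,0,0,0,0,0,0,0 for degrees 0…9.
Multiplying by (1 + z + z^2) gives running coefficients 1,0,1,0,1,0,0,0,0,0 for degrees 0…9.
Finally multiplying by (1 + z + z^2 + z^3 + z^4 + z^5), the product of all factors after the first has coefficients 1,1,2,2,3,3,2,2,1,1 for degrees 0…9.
[z^9] = 1·1 + 1·1 + 1·2 = 4.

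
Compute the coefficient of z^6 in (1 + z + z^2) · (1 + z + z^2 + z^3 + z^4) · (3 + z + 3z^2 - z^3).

(1 + z + z^2) has coefficients 1,1,1 for degrees 0…2.
(1 + z + z^2 + z^3 + z^4) has coefficients 1,1,1,1,1,0,0 for degrees 0…6.
Finally multiplying by (3 + z + 3z^2 - z^3), the product of all factors after the first has coefficients 3,4,7,6,6,3,2 for degrees 0…6.
[z^6] = 1·2 + 1·3 + 1·6 = 11.

11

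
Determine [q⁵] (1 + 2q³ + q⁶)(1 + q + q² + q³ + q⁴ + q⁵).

3

(1 + 2q³ + q⁶) has coefficients 1,0,0,2,0,0 for degrees 0…5.
(1 + q + q² + q³ + q⁴ + q⁵) has coefficients 1,1,1,1,1,1 for degrees 0…5.
[q⁵] = 1·1 + 2·1 = 3.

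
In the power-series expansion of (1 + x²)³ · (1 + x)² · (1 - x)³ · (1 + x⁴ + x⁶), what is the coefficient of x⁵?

1

(1 + x²)³ has coefficients 1,0,3,0,3,0 for degrees 0…5.
(1 + x)² has coefficients 1,2,1,0,0,0 for degrees 0…5.
Multiplying by (1 - x)³ gives running coefficients 1,-1,-2,2,1,-1 for degrees 0…5.
Finally multiplying by (1 + x⁴ + x⁶), the product of all factors after the first has coefficients 1,-1,-2,2,2,-2 for degrees 0…5.
[x⁵] = 1·(-2) + 3·2 + 3·(-1) = 1.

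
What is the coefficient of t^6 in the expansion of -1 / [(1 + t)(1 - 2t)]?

The denominator gives the recurrence a_n = a_(n−1) + 2a_(n−2) for n ≥ 2; the numerator fixes a_0 = -1, a_1 = -1.
Iterating: -1, -1, -3, -5, -11, -21, -43, so a_6 = -43.

-43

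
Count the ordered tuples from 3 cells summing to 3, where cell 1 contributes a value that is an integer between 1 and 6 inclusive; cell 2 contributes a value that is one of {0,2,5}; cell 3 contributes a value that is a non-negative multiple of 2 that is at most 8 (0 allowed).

3

The generating function for the choices is (x + x^2 + x^3 + x^4 + x^5 + x^6)·(1 + x^2 + x^5)·(1 + x^2 + x^4 + x^6 + x^8); the count is [x^3].
(x + x^2 + x^3 + x^4 + x^5 + x^6) has coefficients 0,1,1,1 for degrees 0…3.
(1 + x^2 + x^5) has coefficients 1,0,1,0 for degrees 0…3.
Finally multiplying by (1 + x^2 + x^4 + x^6 + x^8), the product of all factors after the first has coefficients 1,0,2,0 for degrees 0…3.
[x^3] = 1·2 + 1·0 + 1·1 = 3.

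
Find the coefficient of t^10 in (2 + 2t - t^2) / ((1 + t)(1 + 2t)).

1537

The denominator gives the recurrence a_n = −3a_(n−1) − 2a_(n−2) for n ≥ 3; the numerator fixes a_0 = 2, a_1 = -4, a_2 = 7.
Iterating: 2, -4, 7, -13, 25, -49, 97, -193, 385, -769, 1537, so a_10 = 1537.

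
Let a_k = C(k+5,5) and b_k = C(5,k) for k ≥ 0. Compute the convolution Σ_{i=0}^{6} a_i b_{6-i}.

The convolution is the x^6 coefficient of A(x)B(x).
Σ = 1·0 + 6·1 + 21·5 + 56·10 + 126·10 + 252·5 + 462·1 = 3653.

3653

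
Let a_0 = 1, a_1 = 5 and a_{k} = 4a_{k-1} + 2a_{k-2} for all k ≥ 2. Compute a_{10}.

The ordinary generating function has denominator 1 - 4q - 2q^2.
Iterating the recurrence: a_0,…,a_{10} = 1, 5, 22, 98, 436, 1940, 8632, 38408, 170896, 760400, 3383392.

3383392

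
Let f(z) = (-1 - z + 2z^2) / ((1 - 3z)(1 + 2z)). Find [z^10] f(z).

-39366

The denominator gives the recurrence a_n = a_(n−1) + 6a_(n−2) for n ≥ 3; the numerator fixes a_0 = -1, a_1 = -2, a_2 = -6.
Iterating: -1, -2, -6, -18, -54, -162, -486, -1458, -4374, -13122, -39366, so a_10 = -39366.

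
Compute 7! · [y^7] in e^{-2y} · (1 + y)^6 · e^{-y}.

The EGF product rule gives c_7 = Σ_{k_1+k_2+k_3=7} C(7; k_1,k_2,k_3) · ∏ g_i(k_i), where e^{-2y} gives (-2)^k; (1+y)^6 gives the falling factorial (6)_k; e^{-y} gives (-1)^k.
g_1(k) for k = 0…7: 1, -2, 4, -8, 16, -32, 64, -128.
g_2(k) for k = 0…7: 1, 6, 30, 120, 360, 720, 720, 0.
g_3(k) for k = 0…7: 1, -1, 1, -1, 1, -1, 1, -1.
First combine the last two factors: h(k) = Σ_j C(k,j)·g_2(j)·g_3(k−j) for k = 0…7: 1, 5, 19, 47, 37, -151, -185, 1091.
c_7 = Σ_k C(7,k)·g_1(k)·h(7−k) = 1·1·1091 + 7·(-2)·(-185) + 21·4·(-151) + 35·(-8)·37 + 35·16·47 + 21·(-32)·19 + 7·64·5 + 1·(-128)·1 = 1091 + 2590 − 12684 − 10360 + 26320 − 12768 + 2240 − 128 = -3699.

-3699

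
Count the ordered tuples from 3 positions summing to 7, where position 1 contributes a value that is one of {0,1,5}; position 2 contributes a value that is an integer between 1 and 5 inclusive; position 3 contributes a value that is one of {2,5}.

The generating function for the choices is (1 + z + z^5)·(z + z^2 + z^3 + z^4 + z^5)·(z^2 + z^5); the count is [z^7].
(1 + z + z^5) has coefficients 1,1,0,0,0,1 for degrees 0…5.
(z + z^2 + z^3 + z^4 + z^5) has coefficients 0,1,1,1,1,1,0,0 for degrees 0…7.
Finally multiplying by (z^2 + z^5), the product of all factors after the first has coefficients 0,0,0,1,1,1,2,2 for degrees 0…7.
[z^7] = 1·2 + 1·2 + 1·0 = 4.

4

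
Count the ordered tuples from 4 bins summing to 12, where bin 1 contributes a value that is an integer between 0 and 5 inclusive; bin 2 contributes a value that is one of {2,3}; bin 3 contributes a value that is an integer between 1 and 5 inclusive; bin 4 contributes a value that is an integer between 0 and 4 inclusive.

34

The generating function for the choices is (1 + y + y² + y³ + y⁴ + y⁵)·(y² + y³)·(y + y² + y³ + y⁴ + y⁵)·(1 + y + y² + y³ + y⁴); the count is [y¹²].
(1 + y + y² + y³ + y⁴ + y⁵) has coefficients 1,1,1,1,1,1 for degrees 0…5.
(y² + y³) has coefficients 0,0,1,1,0,0,0,0,0,0,0,0,0 for degrees 0…12.
Multiplying by (y + y² + y³ + y⁴ + y⁵) gives running coefficients 0,0,0,1,2,2,2,2,1,0,0,0,0 for degrees 0…12.
Finally multiplying by (1 + y + y² + y³ + y⁴), the product of all factors after the first has coefficients 0,0,0,1,3,5,7,9,9,7,5,3,1 for degrees 0…12.
[y¹²] = 1·1 + 1·3 + 1·5 + 1·7 + 1·9 + 1·9 = 34.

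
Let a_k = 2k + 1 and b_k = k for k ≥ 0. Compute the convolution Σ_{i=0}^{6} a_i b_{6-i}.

91

This is [x^6] in the product of the two ordinary generating functions.
Σ = 1·6 + 3·5 + 5·4 + 7·3 + 9·2 + 11·1 + 13·0 = 91.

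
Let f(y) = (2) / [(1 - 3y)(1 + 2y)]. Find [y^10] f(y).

Partial fractions give a closed form: a_n = (6/5)·3^n + (4/5)·(-2)^n.
At n = 10: a_10 = 71678.

71678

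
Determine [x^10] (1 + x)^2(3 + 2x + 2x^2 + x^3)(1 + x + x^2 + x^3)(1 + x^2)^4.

(1 + x)^2 has coefficients 1,2,1 for degrees 0…2.
(3 + 2x + 2x^2 + x^3) has coefficients 3,2,2,1,0,0,0,0,0,0,0 for degrees 0…10.
Multiplying by (1 + x + x^2 + x^3) gives running coefficients 3,5,7,8,5,3,1,0,0,0,0 for degrees 0…10.
Finally multiplying by (1 + x^2)^4, the product of all factors after the first has coefficients 3,5,19,28,51,65,75,80,65,55,33 for degrees 0…10.
[x^10] = 1·33 + 2·55 + 1·65 = 208.

208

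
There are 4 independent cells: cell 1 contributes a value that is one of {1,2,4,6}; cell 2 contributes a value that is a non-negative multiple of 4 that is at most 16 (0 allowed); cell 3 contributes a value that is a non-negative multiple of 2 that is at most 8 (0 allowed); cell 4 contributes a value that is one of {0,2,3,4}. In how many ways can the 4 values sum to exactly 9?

The generating function for the choices is (x + x^2 + x^4 + x^6)·(1 + x^4 + x^8 + x^12 + x^16)·(1 + x^2 + x^4 + x^6 + x^8)·(1 + x^2 + x^3 + x^4); the count is [x^9].
(x + x^2 + x^4 + x^6) has coefficients 0,1,1,0,1,0,1 for degrees 0…6.
(1 + x^4 + x^8 + x^12 + x^16) has coefficients 1,0,0,0,1,0,0,0,1,0 for degrees 0…9.
Multiplying by (1 + x^2 + x^4 + x^6 + x^8) gives running coefficients 1,0,1,0,2,0,2,0,3,0 for degrees 0…9.
Finally multiplying by (1 + x^2 + x^3 + x^4), the product of all factors after the first has coefficients 1,0,2,1,4,1,5,2,7,2 for degrees 0…9.
[x^9] = 1·7 + 1·2 + 1·1 + 1·1 = 11.

11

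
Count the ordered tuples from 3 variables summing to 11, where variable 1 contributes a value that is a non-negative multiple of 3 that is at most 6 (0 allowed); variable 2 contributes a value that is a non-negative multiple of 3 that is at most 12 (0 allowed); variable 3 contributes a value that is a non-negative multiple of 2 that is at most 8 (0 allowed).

5

The generating function for the choices is (1 + x^3 + x^6)·(1 + x^3 + x^6 + x^9 + x^12)·(1 + x^2 + x^4 + x^6 + x^8); the count is [x^11].
(1 + x^3 + x^6) has coefficients 1,0,0,1,0,0,1 for degrees 0…6.
(1 + x^3 + x^6 + x^9 + x^12) has coefficients 1,0,0,1,0,0,1,0,0,1,0,0 for degrees 0…11.
Finally multiplying by (1 + x^2 + x^4 + x^6 + x^8), the product of all factors after the first has coefficients 1,0,1,1,1,1,2,1,2,2,1,2 for degrees 0…11.
[x^11] = 1·2 + 1·2 + 1·1 = 5.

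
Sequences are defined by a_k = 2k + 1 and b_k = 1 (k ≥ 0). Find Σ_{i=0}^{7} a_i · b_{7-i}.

64

The convolution is the x^7 coefficient of A(x)B(x).
Σ = 1·1 + 3·1 + 5·1 + 7·1 + 9·1 + 11·1 + 13·1 + 15·1 = 64.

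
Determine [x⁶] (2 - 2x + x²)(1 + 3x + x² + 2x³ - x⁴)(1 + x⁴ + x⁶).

-2

(2 - 2x + x²) has coefficients 2,-2,1 for degrees 0…2.
(1 + 3x + x² + 2x³ - x⁴) has coefficients 1,3,1,2,-1,0,0 for degrees 0…6.
Finally multiplying by (1 + x⁴ + x⁶), the product of all factors after the first has coefficients 1,3,1,2,0,3,2 for degrees 0…6.
[x⁶] = 2·2 − 2·3 + 1·0 = -2.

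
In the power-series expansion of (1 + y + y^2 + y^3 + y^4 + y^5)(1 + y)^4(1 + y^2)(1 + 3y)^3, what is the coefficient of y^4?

(1 + y + y^2 + y^3 + y^4 + y^5) has coefficients 1,1,1,1,1 for degrees 0…4.
(1 + y)^4 has coefficients 1,4,6,4,1 for degrees 0…4.
Multiplying by (1 + y^2) gives running coefficients 1,4,7,8,7 for degrees 0…4.
Finally multiplying by (1 + 3y)^3, the product of all factors after the first has coefficients 1,13,70,206,376 for degrees 0…4.
[y^4] = 1·376 + 1·206 + 1·70 + 1·13 + 1·1 = 666.

666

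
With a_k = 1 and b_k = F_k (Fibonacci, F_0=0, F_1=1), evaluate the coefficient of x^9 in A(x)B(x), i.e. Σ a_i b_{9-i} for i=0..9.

88

The convolution is the t^9 coefficient of A(t)B(t).
Σ = 1·34 + 1·21 + 1·13 + 1·8 + 1·5 + 1·3 + 1·2 + 1·1 + 1·1 + 1·0 = 88.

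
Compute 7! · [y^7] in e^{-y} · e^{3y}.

128

The EGF product rule gives c_7 = Σ_{k_1+k_2=7} C(7; k_1,k_2) · ∏ g_i(k_i), where e^{-y} gives (-1)^k; e^{3y} gives (3)^k.
g_1(k) for k = 0…7: 1, -1, 1, -1, 1, -1, 1, -1.
g_2(k) for k = 0…7: 1, 3, 9, 27, 81, 243, 729, 2187.
c_7 = Σ_k C(7,k)·g_1(k)·g_2(7−k) = 1·1·2187 + 7·(-1)·729 + 21·1·243 + 35·(-1)·81 + 35·1·27 + 21·(-1)·9 + 7·1·3 + 1·(-1)·1 = 2187 − 5103 + 5103 − 2835 + 945 − 189 + 21 − 1 = 128.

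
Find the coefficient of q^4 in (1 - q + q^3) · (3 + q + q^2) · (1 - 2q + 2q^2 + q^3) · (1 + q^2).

(1 - q + q^3) has coefficients 1,-1,0,1 for degrees 0…3.
(3 + q + q^2) has coefficients 3,1,1,0,0 for degrees 0…4.
Multiplying by (1 - 2q + 2q^2 + q^3) gives running coefficients 3,-5,5,3,3 for degrees 0…4.
Finally multiplying by (1 + q^2), the product of all factors after the first has coefficients 3,-5,8,-2,8 for degrees 0…4.
[q^4] = 1·8 − 1·(-2) + 1·(-5) = 5.

5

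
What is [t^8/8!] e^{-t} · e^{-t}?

256

The EGF product rule gives c_8 = Σ_{k_1+k_2=8} C(8; k_1,k_2) · ∏ g_i(k_i), where e^{-t} gives (-1)^k; e^{-t} gives (-1)^k.
g_1(k) for k = 0…8: 1, -1, 1, -1, 1, -1, 1, -1, 1.
g_2(k) for k = 0…8: 1, -1, 1, -1, 1, -1, 1, -1, 1.
c_8 = Σ_k C(8,k)·g_1(k)·g_2(8−k) = 1·1·1 + 8·(-1)·(-1) + 28·1·1 + 56·(-1)·(-1) + 70·1·1 + 56·(-1)·(-1) + 28·1·1 + 8·(-1)·(-1) + 1·1·1 = 1 + 8 + 28 + 56 + 70 + 56 + 28 + 8 + 1 = 256.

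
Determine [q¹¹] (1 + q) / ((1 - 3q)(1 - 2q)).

702444

Partial fractions give a closed form: a_n = (4)·3^n + (-3)·2^n.
At n = 11: a_11 = 702444.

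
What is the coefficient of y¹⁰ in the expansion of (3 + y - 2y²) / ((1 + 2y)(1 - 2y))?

2560

The denominator gives the recurrence a_n = 4a_(n−2) for n ≥ 3; the numerator fixes a_0 = 3, a_1 = 1, a_2 = 10.
Iterating: 3, 1, 10, 4, 40, 16, 160, 64, 640, 256, 2560, so a_10 = 2560.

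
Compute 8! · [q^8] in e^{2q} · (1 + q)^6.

1081600

The EGF product rule gives c_8 = Σ_{k_1+k_2=8} C(8; k_1,k_2) · ∏ g_i(k_i), where e^{2q} gives (2)^k; (1+q)^6 gives the falling factorial (6)_k.
g_1(k) for k = 0…8: 1, 2, 4, 8, 16, 32, 64, 128, 256.
g_2(k) for k = 0…8: 1, 6, 30, 120, 360, 720, 720, 0, 0.
c_8 = Σ_k C(8,k)·g_1(k)·g_2(8−k) = 28·4·720 + 56·8·720 + 70·16·360 + 56·32·120 + 28·64·30 + 8·128·6 + 1·256·1 = 80640 + 322560 + 403200 + 215040 + 53760 + 6144 + 256 = 1081600.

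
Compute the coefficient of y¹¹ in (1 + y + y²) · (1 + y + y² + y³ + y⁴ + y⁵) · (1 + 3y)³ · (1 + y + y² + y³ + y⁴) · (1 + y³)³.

(1 + y + y²) has coefficients 1,1,1 for degrees 0…2.
(1 + y + y² + y³ + y⁴ + y⁵) has coefficients 1,1,1,1,1,1,0,0,0,0,0,0 for degrees 0…11.
Multiplying by (1 + 3y)³ gives running coefficients 1,10,37,64,64,64,63,54,27,0,0,0 for degrees 0…11.
Multiplying by (1 + y + y² + y³ + y⁴) gives running coefficients 1,11,48,112,176,239,292,309,272,208,144,81 for degrees 0…11.
Finally multiplying by (1 + y³)³, the product of all factors after the first has coefficients 1,11,48,115,209,383,631,870,1133,1421,1610,1662 for degrees 0…11.
[y¹¹] = 1·1662 + 1·1610 + 1·1421 = 4693.

4693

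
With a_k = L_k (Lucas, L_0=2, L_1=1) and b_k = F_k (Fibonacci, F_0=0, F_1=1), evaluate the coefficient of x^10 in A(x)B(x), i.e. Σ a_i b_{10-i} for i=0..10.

605

The convolution is the t^10 coefficient of A(t)B(t).
Σ = 2·55 + 1·34 + 3·21 + 4·13 + 7·8 + 11·5 + 18·3 + 29·2 + 47·1 + 76·1 + 123·0 = 605.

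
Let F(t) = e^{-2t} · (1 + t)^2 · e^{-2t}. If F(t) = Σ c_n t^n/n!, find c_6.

-512

The EGF product rule gives c_6 = Σ_{k_1+k_2+k_3=6} C(6; k_1,k_2,k_3) · ∏ g_i(k_i), where e^{-2t} gives (-2)^k; (1+t)^2 gives the falling factorial (2)_k; e^{-2t} gives (-2)^k.
g_1(k) for k = 0…6: 1, -2, 4, -8, 16, -32, 64.
g_2(k) for k = 0…6: 1, 2, 2, 0, 0, 0, 0.
g_3(k) for k = 0…6: 1, -2, 4, -8, 16, -32, 64.
First combine the last two factors: h(k) = Σ_j C(k,j)·g_2(j)·g_3(k−j) for k = 0…6: 1, 0, -2, 4, 0, -32, 160.
c_6 = Σ_k C(6,k)·g_1(k)·h(6−k) = 1·1·160 + 6·(-2)·(-32) + 20·(-8)·4 + 15·16·(-2) + 1·64·1 = 160 + 384 − 640 − 480 + 64 = -512.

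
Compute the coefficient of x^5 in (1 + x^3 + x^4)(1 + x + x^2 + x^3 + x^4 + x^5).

3

(1 + x^3 + x^4) has coefficients 1,0,0,1,1 for degrees 0…4.
(1 + x + x^2 + x^3 + x^4 + x^5) has coefficients 1,1,1,1,1,1 for degrees 0…5.
[x^5] = 1·1 + 1·1 + 1·1 = 3.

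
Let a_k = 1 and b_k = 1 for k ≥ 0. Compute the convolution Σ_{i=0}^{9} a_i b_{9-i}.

10

Write out a_i and b_{9-i} for i = 0,…,9 and sum the products.
Σ = 1·1 + 1·1 + 1·1 + 1·1 + 1·1 + 1·1 + 1·1 + 1·1 + 1·1 + 1·1 = 10.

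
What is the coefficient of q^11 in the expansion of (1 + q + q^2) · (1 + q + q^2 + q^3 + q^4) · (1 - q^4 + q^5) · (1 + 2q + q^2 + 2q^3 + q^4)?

(1 + q + q^2) has coefficients 1,1,1 for degrees 0…2.
(1 + q + q^2 + q^3 + q^4) has coefficients 1,1,1,1,1,0,0,0,0,0,0,0 for degrees 0…11.
Multiplying by (1 - q^4 + q^5) gives running coefficients 1,1,1,1,0,0,0,0,0,1,0,0 for degrees 0…11.
Finally multiplying by (1 + 2q + q^2 + 2q^3 + q^4), the product of all factors after the first has coefficients 1,3,4,6,6,4,3,1,0,1,2,1 for degrees 0…11.
[q^11] = 1·1 + 1·2 + 1·1 = 4.

4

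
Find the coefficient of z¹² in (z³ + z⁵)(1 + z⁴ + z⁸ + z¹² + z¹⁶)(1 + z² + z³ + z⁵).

(z³ + z⁵) has coefficients 0,0,0,1,0,1 for degrees 0…5.
(1 + z⁴ + z⁸ + z¹² + z¹⁶) has coefficients 1,0,0,0,1,0,0,0,1,0,0,0,1 for degrees 0…12.
Finally multiplying by (1 + z² + z³ + z⁵), the product of all factors after the first has coefficients 1,0,1,1,1,1,1,1,1,1,1,1,1 for degrees 0…12.
[z¹²] = 1·1 + 1·1 = 2.

2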